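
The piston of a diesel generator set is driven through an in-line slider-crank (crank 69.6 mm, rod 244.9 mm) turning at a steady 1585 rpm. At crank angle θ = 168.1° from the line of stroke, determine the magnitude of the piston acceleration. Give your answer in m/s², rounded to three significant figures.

1370

ω = 2π·1585/60 = 166 rad/s
x(θ) = r cosθ + √(L² − r² sin²θ); with ω constant, a = ω²·d²x/dθ².
d²x/dθ² = −r cosθ − r²(cos2θ)/√u − r⁴ sin²2θ/(4u^{3/2}),  u = L² − r² sin²θ = 0.05977 m².
Substituting r = 0.0696 m, L = 0.2449 m, θ = 168.1°: d²x/dθ² = +0.04991 m.
a = ω²·d²x/dθ² = (166)²·(+0.04991) = +1375 m/s²;  |a| = 1375 m/s².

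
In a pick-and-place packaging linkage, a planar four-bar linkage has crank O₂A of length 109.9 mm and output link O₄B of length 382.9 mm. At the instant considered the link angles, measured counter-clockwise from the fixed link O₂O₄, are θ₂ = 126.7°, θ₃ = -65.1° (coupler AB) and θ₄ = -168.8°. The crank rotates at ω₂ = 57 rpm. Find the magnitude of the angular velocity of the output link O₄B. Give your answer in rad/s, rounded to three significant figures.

ω₂ = 5.969 rad/s (from 57 rpm).
Differentiating the loop-closure r₂e^{iθ₂}+r₃e^{iθ₃}=r₁+r₄e^{iθ₄} gives r₂ω₂e^{iθ₂}+r₃ω₃e^{iθ₃}=r₄ω₄e^{iθ₄}.
Eliminating the other unknown: ω₄ = r₂ω₂ sin(θ₂−θ₃) / [r₄ sin(θ₄−θ₃)].
Numerator sine = -0.20450; denominator sine = -0.97155.
Result = 0.1099·5.969·(-0.20450) / (0.3829·(-0.97155)) = +0.36061 rad/s; magnitude 0.36061 rad/s.

0.361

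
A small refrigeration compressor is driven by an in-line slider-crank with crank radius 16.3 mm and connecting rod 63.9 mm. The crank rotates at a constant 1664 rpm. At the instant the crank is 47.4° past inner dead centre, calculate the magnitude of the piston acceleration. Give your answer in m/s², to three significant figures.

ω = 2π·1664/60 = 174.3 rad/s
x(θ) = r cosθ + √(L² − r² sin²θ); with ω constant, a = ω²·d²x/dθ².
d²x/dθ² = −r cosθ − r²(cos2θ)/√u − r⁴ sin²2θ/(4u^{3/2}),  u = L² − r² sin²θ = 0.00393925 m².
Substituting r = 0.0163 m, L = 0.0639 m, θ = 47.4°: d²x/dθ² = -0.01075 m.
a = ω²·d²x/dθ² = (174.3)²·(-0.01075) = -326.41 m/s²;  |a| = 326.41 m/s².

326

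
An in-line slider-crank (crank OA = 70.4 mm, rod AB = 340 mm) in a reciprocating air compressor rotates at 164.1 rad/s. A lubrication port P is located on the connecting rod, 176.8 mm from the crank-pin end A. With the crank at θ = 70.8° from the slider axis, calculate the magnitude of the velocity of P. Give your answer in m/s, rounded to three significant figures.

11.5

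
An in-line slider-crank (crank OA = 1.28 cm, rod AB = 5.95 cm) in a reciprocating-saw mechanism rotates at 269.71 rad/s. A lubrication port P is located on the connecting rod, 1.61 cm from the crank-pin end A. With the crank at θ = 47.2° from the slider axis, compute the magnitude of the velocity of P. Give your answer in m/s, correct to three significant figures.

ω = 269.7 rad/s.  Crank-pin speed |V_A| = rω = 3.4523 m/s, perpendicular to OA.
Rod angle: sinφ = −(r/L) sinθ ⇒ φ = -9.082°; ω_rod = −rω cosθ/√(L²−r²sin²θ) = -39.923 rad/s.
V_P = V_A + ω_rod × AP, with AP = 0.0161 m along the rod.
Components: V_Px = −rω sinθ − a·ω_rod·sinφ = -2.6345 m/s;  V_Py = rω cosθ + a·ω_rod·cosφ = +1.7109 m/s.
|V_P| = √(V_Px² + V_Py²) = 3.1413 m/s.

3.14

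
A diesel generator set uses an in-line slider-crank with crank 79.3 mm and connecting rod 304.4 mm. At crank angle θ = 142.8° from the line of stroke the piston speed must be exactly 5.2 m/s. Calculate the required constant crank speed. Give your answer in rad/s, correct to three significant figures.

137

For an in-line slider-crank, |v_piston| = rω|sinθ|·[1 + r cosθ/√(L² − r² sin²θ)].
With r = 0.0793 m, L = 0.3044 m, θ = 142.8°: the bracketed kinematic factor |dx/dθ| = 0.03787 m.
ω = v/|dx/dθ| = 5.2/0.03787 = 137.31 rad/s.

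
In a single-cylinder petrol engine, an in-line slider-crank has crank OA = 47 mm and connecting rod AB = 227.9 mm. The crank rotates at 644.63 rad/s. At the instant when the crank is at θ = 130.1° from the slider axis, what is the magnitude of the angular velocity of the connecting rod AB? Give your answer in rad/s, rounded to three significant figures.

86.7

ω = 644.6 rad/s
The rod makes angle φ with the slider axis where L sinφ = r sinθ; differentiating, L cosφ·φ̇ = r ω cosθ.
L cosφ = √(L² − r² sin²θ) = 0.22505 m.
|ω_rod| = r ω |cosθ| / √(L² − r² sin²θ) = 0.047·644.6·0.64412/0.22505 = 86.717 rad/s.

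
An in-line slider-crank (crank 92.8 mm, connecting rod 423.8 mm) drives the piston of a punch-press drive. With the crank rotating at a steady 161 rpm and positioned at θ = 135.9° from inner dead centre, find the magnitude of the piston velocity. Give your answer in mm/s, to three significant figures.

ω = 2π·161/60 = 16.86 rad/s
For an in-line slider-crank, x = r cosθ + √(L² − r² sin²θ), so v = −rω sinθ·[1 + r cosθ/√(L² − r² sin²θ)].
With r = 0.0928 m, L = 0.4238 m, θ = 135.9°: √(L² − r² sin²θ) = 0.41885 m.
v = −0.0928·16.86·0.69591·[1 + 0.0928·-0.71813/0.41885] = -0.91558 m/s.
|v| = 0.91558 m/s = 915.58 mm/s.

916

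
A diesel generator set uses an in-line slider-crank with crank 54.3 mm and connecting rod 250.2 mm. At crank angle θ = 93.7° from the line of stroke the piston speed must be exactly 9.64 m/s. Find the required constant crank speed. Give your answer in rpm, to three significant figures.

For an in-line slider-crank, |v_piston| = rω|sinθ|·[1 + r cosθ/√(L² − r² sin²θ)].
With r = 0.0543 m, L = 0.2502 m, θ = 93.7°: the bracketed kinematic factor |dx/dθ| = 0.053409 m.
ω = v/|dx/dθ| = 9.64/0.053409 = 180.49 rad/s.
N = 60ω/(2π) = 1723.6 rpm.

1720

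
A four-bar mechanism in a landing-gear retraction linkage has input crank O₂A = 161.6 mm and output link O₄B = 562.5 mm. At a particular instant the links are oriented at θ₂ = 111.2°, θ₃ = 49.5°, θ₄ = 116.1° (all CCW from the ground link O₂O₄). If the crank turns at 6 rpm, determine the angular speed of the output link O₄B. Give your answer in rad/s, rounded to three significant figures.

ω₂ = 0.6283 rad/s (from 6 rpm).
Differentiating the loop-closure r₂e^{iθ₂}+r₃e^{iθ₃}=r₁+r₄e^{iθ₄} gives r₂ω₂e^{iθ₂}+r₃ω₃e^{iθ₃}=r₄ω₄e^{iθ₄}.
Eliminating the other unknown: ω₄ = r₂ω₂ sin(θ₂−θ₃) / [r₄ sin(θ₄−θ₃)].
Numerator sine = +0.88048; denominator sine = +0.91775.
Result = 0.1616·0.6283·(+0.88048) / (0.5625·(+0.91775)) = +0.17318 rad/s; magnitude 0.17318 rad/s.

0.173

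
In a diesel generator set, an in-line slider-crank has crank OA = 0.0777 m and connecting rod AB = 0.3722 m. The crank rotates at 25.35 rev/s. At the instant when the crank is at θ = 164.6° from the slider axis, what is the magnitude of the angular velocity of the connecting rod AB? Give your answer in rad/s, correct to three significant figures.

32.1

ω = 159.3 rad/s (converted from 25.35 rev/s).
The rod makes angle φ with the slider axis where L sinφ = r sinθ; differentiating, L cosφ·φ̇ = r ω cosθ.
L cosφ = √(L² − r² sin²θ) = 0.37163 m.
|ω_rod| = r ω |cosθ| / √(L² − r² sin²θ) = 0.0777·159.3·0.96410/0.37163 = 32.106 rad/s.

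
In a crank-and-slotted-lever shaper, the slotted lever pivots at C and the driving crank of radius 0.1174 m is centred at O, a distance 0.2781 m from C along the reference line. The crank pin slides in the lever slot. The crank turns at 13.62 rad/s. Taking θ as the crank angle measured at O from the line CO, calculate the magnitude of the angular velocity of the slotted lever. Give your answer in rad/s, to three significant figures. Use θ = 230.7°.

1.89

ω = 13.62 rad/s
Crank pin A relative to C: A = (d + r cosθ, r sinθ); lever angle φ = atan2(r sinθ, d + r cosθ).
Differentiating tanφ: φ̇ = rω(d cosθ + r)/(d² + r² + 2dr cosθ).
d² + r² + 2dr cosθ = |CA|² = 0.0497639 m²;  d cosθ + r = -0.058743 m.
|ω_lever| = |0.1174·13.62·-0.058743| / 0.0497639 = 1.8875 rad/s.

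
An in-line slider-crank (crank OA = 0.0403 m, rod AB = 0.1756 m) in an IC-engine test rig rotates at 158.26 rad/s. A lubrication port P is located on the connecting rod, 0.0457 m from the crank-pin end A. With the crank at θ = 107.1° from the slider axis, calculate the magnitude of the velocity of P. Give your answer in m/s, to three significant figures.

6.14

ω = 158.3 rad/s.  Crank-pin speed |V_A| = rω = 6.3779 m/s, perpendicular to OA.
Rod angle: sinφ = −(r/L) sinθ ⇒ φ = -12.671°; ω_rod = −rω cosθ/√(L²−r²sin²θ) = +10.946 rad/s.
V_P = V_A + ω_rod × AP, with AP = 0.0457 m along the rod.
Components: V_Px = −rω sinθ − a·ω_rod·sinφ = -5.9862 m/s;  V_Py = rω cosθ + a·ω_rod·cosφ = -1.3873 m/s.
|V_P| = √(V_Px² + V_Py²) = 6.1448 m/s.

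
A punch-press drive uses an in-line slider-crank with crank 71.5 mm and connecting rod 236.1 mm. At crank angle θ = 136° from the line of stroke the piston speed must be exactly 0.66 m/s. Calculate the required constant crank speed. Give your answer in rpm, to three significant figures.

For an in-line slider-crank, |v_piston| = rω|sinθ|·[1 + r cosθ/√(L² − r² sin²θ)].
With r = 0.0715 m, L = 0.2361 m, θ = 136°: the bracketed kinematic factor |dx/dθ| = 0.038601 m.
ω = v/|dx/dθ| = 0.66/0.038601 = 17.098 rad/s.
N = 60ω/(2π) = 163.28 rpm.

163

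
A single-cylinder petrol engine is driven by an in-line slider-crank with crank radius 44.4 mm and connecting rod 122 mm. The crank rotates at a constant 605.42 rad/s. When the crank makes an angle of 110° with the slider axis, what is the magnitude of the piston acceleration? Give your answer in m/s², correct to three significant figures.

10300

ω = 605.4 rad/s
x(θ) = r cosθ + √(L² − r² sin²θ); with ω constant, a = ω²·d²x/dθ².
d²x/dθ² = −r cosθ − r²(cos2θ)/√u − r⁴ sin²2θ/(4u^{3/2}),  u = L² − r² sin²θ = 0.0131432 m².
Substituting r = 0.0444 m, L = 0.122 m, θ = 110°: d²x/dθ² = +0.028092 m.
a = ω²·d²x/dθ² = (605.4)²·(+0.028092) = +10297 m/s²;  |a| = 10297 m/s².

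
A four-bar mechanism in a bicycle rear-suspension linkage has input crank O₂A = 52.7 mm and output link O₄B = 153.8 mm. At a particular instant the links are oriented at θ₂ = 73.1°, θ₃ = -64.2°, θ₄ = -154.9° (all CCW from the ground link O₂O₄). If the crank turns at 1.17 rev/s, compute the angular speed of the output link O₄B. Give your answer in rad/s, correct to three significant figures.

ω₂ = 7.351 rad/s (from 1.17 rev/s).
Differentiating the loop-closure r₂e^{iθ₂}+r₃e^{iθ₃}=r₁+r₄e^{iθ₄} gives r₂ω₂e^{iθ₂}+r₃ω₃e^{iθ₃}=r₄ω₄e^{iθ₄}.
Eliminating the other unknown: ω₄ = r₂ω₂ sin(θ₂−θ₃) / [r₄ sin(θ₄−θ₃)].
Numerator sine = +0.67816; denominator sine = -0.99993.
Result = 0.0527·7.351·(+0.67816) / (0.1538·(-0.99993)) = -1.7084 rad/s; magnitude 1.7084 rad/s.

1.71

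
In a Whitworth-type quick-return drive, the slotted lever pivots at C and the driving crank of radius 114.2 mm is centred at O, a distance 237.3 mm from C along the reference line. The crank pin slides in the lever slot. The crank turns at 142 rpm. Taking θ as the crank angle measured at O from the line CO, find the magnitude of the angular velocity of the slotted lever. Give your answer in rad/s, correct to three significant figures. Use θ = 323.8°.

4.59

ω = 14.87 rad/s (from 142 rpm).
Crank pin A relative to C: A = (d + r cosθ, r sinθ); lever angle φ = atan2(r sinθ, d + r cosθ).
Differentiating tanφ: φ̇ = rω(d cosθ + r)/(d² + r² + 2dr cosθ).
d² + r² + 2dr cosθ = |CA|² = 0.11309 m²;  d cosθ + r = +0.30569 m.
|ω_lever| = |0.1142·14.87·+0.30569| / 0.11309 = 4.5903 rad/s.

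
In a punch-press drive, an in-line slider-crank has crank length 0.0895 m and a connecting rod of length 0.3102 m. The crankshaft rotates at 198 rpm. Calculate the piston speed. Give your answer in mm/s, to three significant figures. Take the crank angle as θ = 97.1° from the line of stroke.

ω = 2π·198/60 = 20.73 rad/s
For an in-line slider-crank, x = r cosθ + √(L² − r² sin²θ), so v = −rω sinθ·[1 + r cosθ/√(L² − r² sin²θ)].
With r = 0.0895 m, L = 0.3102 m, θ = 97.1°: √(L² − r² sin²θ) = 0.29721 m.
v = −0.0895·20.73·0.99233·[1 + 0.0895·-0.12360/0.29721] = -1.773 m/s.
|v| = 1.773 m/s = 1773 mm/s.

1770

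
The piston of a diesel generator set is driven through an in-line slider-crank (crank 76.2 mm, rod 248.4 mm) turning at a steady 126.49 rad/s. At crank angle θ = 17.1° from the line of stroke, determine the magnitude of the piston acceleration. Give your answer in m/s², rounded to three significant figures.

1480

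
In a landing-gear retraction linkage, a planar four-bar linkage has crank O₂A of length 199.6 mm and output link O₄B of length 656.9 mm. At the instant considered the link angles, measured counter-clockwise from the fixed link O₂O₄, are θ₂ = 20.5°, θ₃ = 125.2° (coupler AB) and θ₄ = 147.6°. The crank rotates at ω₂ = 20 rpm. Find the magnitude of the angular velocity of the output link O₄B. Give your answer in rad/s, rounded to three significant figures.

1.62

ω₂ = 2.094 rad/s (from 20 rpm).
Differentiating the loop-closure r₂e^{iθ₂}+r₃e^{iθ₃}=r₁+r₄e^{iθ₄} gives r₂ω₂e^{iθ₂}+r₃ω₃e^{iθ₃}=r₄ω₄e^{iθ₄}.
Eliminating the other unknown: ω₄ = r₂ω₂ sin(θ₂−θ₃) / [r₄ sin(θ₄−θ₃)].
Numerator sine = -0.96727; denominator sine = +0.38107.
Result = 0.1996·2.094·(-0.96727) / (0.6569·(+0.38107)) = -1.6153 rad/s; magnitude 1.6153 rad/s.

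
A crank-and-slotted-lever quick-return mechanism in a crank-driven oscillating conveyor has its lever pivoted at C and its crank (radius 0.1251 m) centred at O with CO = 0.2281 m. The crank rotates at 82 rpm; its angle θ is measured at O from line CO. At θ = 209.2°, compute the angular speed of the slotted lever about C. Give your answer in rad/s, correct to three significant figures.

4.45

ω = 8.587 rad/s (from 82 rpm).
Crank pin A relative to C: A = (d + r cosθ, r sinθ); lever angle φ = atan2(r sinθ, d + r cosθ).
Differentiating tanφ: φ̇ = rω(d cosθ + r)/(d² + r² + 2dr cosθ).
d² + r² + 2dr cosθ = |CA|² = 0.0178614 m²;  d cosθ + r = -0.074014 m.
|ω_lever| = |0.1251·8.587·-0.074014| / 0.0178614 = 4.4514 rad/s.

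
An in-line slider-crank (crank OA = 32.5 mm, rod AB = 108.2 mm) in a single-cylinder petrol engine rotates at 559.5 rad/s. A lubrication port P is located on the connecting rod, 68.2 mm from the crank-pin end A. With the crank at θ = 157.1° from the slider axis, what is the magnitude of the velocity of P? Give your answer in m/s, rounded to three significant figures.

ω = 559.5 rad/s.  Crank-pin speed |V_A| = rω = 18.184 m/s, perpendicular to OA.
Rod angle: sinφ = −(r/L) sinθ ⇒ φ = -6.712°; ω_rod = −rω cosθ/√(L²−r²sin²θ) = +155.88 rad/s.
V_P = V_A + ω_rod × AP, with AP = 0.0682 m along the rod.
Components: V_Px = −rω sinθ − a·ω_rod·sinφ = -5.8332 m/s;  V_Py = rω cosθ + a·ω_rod·cosφ = -6.1925 m/s.
|V_P| = √(V_Px² + V_Py²) = 8.5072 m/s.

8.51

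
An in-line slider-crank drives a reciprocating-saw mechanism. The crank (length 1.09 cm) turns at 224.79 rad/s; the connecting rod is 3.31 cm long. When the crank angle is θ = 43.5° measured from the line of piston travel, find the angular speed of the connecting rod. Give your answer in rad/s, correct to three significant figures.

55.1

ω = 224.8 rad/s
The rod makes angle φ with the slider axis where L sinφ = r sinθ; differentiating, L cosφ·φ̇ = r ω cosθ.
L cosφ = √(L² − r² sin²θ) = 0.032238 m.
|ω_rod| = r ω |cosθ| / √(L² − r² sin²θ) = 0.0109·224.8·0.72537/0.032238 = 55.131 rad/s.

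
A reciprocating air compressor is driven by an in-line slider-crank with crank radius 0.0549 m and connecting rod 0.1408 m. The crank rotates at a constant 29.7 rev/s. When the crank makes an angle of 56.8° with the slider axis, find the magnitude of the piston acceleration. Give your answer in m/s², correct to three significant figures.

ω = 2π·29.7 = 186.6 rad/s
x(θ) = r cosθ + √(L² − r² sin²θ); with ω constant, a = ω²·d²x/dθ².
d²x/dθ² = −r cosθ − r²(cos2θ)/√u − r⁴ sin²2θ/(4u^{3/2}),  u = L² − r² sin²θ = 0.0177143 m².
Substituting r = 0.0549 m, L = 0.1408 m, θ = 56.8°: d²x/dθ² = -0.021804 m.
a = ω²·d²x/dθ² = (186.6)²·(-0.021804) = -759.29 m/s²;  |a| = 759.29 m/s².

759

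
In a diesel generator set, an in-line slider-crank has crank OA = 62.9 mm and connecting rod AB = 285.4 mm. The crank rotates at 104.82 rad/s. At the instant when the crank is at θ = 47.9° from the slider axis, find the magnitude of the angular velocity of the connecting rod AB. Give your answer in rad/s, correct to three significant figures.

15.7

ω = 104.8 rad/s
The rod makes angle φ with the slider axis where L sinφ = r sinθ; differentiating, L cosφ·φ̇ = r ω cosθ.
L cosφ = √(L² − r² sin²θ) = 0.28156 m.
|ω_rod| = r ω |cosθ| / √(L² − r² sin²θ) = 0.0629·104.8·0.67043/0.28156 = 15.699 rad/s.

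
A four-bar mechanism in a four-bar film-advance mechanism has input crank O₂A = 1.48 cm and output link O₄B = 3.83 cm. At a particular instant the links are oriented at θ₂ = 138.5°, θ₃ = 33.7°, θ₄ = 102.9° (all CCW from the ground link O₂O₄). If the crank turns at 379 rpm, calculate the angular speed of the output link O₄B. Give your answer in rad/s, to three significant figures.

15.9

ω₂ = 39.69 rad/s (from 379 rpm).
Differentiating the loop-closure r₂e^{iθ₂}+r₃e^{iθ₃}=r₁+r₄e^{iθ₄} gives r₂ω₂e^{iθ₂}+r₃ω₃e^{iθ₃}=r₄ω₄e^{iθ₄}.
Eliminating the other unknown: ω₄ = r₂ω₂ sin(θ₂−θ₃) / [r₄ sin(θ₄−θ₃)].
Numerator sine = +0.96682; denominator sine = +0.93483.
Result = 0.0148·39.69·(+0.96682) / (0.0383·(+0.93483)) = +15.862 rad/s; magnitude 15.862 rad/s.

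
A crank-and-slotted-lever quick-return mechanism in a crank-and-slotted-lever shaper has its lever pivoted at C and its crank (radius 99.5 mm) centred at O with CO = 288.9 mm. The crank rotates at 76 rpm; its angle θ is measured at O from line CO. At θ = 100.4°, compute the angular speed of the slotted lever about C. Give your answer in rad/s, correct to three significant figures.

ω = 7.959 rad/s (from 76 rpm).
Crank pin A relative to C: A = (d + r cosθ, r sinθ); lever angle φ = atan2(r sinθ, d + r cosθ).
Differentiating tanφ: φ̇ = rω(d cosθ + r)/(d² + r² + 2dr cosθ).
d² + r² + 2dr cosθ = |CA|² = 0.0829852 m²;  d cosθ + r = +0.047348 m.
|ω_lever| = |0.0995·7.959·+0.047348| / 0.0829852 = 0.45182 rad/s.

0.452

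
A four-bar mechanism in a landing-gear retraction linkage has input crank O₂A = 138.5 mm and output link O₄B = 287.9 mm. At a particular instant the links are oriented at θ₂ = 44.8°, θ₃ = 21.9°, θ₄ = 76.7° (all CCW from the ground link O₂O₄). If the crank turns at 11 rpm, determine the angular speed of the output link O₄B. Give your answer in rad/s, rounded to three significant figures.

ω₂ = 1.152 rad/s (from 11 rpm).
Differentiating the loop-closure r₂e^{iθ₂}+r₃e^{iθ₃}=r₁+r₄e^{iθ₄} gives r₂ω₂e^{iθ₂}+r₃ω₃e^{iθ₃}=r₄ω₄e^{iθ₄}.
Eliminating the other unknown: ω₄ = r₂ω₂ sin(θ₂−θ₃) / [r₄ sin(θ₄−θ₃)].
Numerator sine = +0.38912; denominator sine = +0.81714.
Result = 0.1385·1.152·(+0.38912) / (0.2879·(+0.81714)) = +0.26389 rad/s; magnitude 0.26389 rad/s.

0.264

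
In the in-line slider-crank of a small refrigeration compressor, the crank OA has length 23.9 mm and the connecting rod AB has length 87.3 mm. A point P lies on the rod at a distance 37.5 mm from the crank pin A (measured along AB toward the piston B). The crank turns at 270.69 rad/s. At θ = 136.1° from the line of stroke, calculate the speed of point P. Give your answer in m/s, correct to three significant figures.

ω = 270.7 rad/s.  Crank-pin speed |V_A| = rω = 6.4695 m/s, perpendicular to OA.
Rod angle: sinφ = −(r/L) sinθ ⇒ φ = -10.943°; ω_rod = −rω cosθ/√(L²−r²sin²θ) = +54.386 rad/s.
V_P = V_A + ω_rod × AP, with AP = 0.0375 m along the rod.
Components: V_Px = −rω sinθ − a·ω_rod·sinφ = -4.0988 m/s;  V_Py = rω cosθ + a·ω_rod·cosφ = -2.6592 m/s.
|V_P| = √(V_Px² + V_Py²) = 4.8858 m/s.

4.89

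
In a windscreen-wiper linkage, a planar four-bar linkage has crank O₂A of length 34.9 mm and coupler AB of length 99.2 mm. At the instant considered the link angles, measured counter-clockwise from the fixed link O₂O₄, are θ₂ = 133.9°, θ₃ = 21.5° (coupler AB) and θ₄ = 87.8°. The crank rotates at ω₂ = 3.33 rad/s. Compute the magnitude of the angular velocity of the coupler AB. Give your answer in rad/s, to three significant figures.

ω₂ = 3.33 rad/s
Differentiating the loop-closure r₂e^{iθ₂}+r₃e^{iθ₃}=r₁+r₄e^{iθ₄} gives r₂ω₂e^{iθ₂}+r₃ω₃e^{iθ₃}=r₄ω₄e^{iθ₄}.
Eliminating the other unknown: ω₃ = r₂ω₂ sin(θ₄−θ₂) / [r₃ sin(θ₃−θ₄)].
Numerator sine = -0.72055; denominator sine = -0.91566.
Result = 0.0349·3.33·(-0.72055) / (0.0992·(-0.91566)) = +0.92191 rad/s; magnitude 0.92191 rad/s.

0.922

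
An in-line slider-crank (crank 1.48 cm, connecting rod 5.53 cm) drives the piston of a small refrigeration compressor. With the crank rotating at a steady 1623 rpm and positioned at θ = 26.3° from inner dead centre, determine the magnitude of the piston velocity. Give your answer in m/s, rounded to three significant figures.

ω = 2π·1623/60 = 170 rad/s
For an in-line slider-crank, x = r cosθ + √(L² − r² sin²θ), so v = −rω sinθ·[1 + r cosθ/√(L² − r² sin²θ)].
With r = 0.0148 m, L = 0.0553 m, θ = 26.3°: √(L² − r² sin²θ) = 0.05491 m.
v = −0.0148·170·0.44307·[1 + 0.0148·0.89649/0.05491] = -1.3838 m/s.
|v| = 1.3838 m/s.

1.38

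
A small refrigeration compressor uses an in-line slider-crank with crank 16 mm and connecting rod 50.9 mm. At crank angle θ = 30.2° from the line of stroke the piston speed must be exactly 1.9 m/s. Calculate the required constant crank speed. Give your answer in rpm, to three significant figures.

For an in-line slider-crank, |v_piston| = rω|sinθ|·[1 + r cosθ/√(L² − r² sin²θ)].
With r = 0.016 m, L = 0.0509 m, θ = 30.2°: the bracketed kinematic factor |dx/dθ| = 0.010263 m.
ω = v/|dx/dθ| = 1.9/0.010263 = 185.14 rad/s.
N = 60ω/(2π) = 1767.9 rpm.

1770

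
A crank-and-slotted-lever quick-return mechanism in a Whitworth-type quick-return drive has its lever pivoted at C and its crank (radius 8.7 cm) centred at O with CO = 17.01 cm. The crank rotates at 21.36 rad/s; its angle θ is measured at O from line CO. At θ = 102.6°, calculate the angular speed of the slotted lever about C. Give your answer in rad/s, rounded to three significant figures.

3.09

ω = 21.36 rad/s
Crank pin A relative to C: A = (d + r cosθ, r sinθ); lever angle φ = atan2(r sinθ, d + r cosθ).
Differentiating tanφ: φ̇ = rω(d cosθ + r)/(d² + r² + 2dr cosθ).
d² + r² + 2dr cosθ = |CA|² = 0.0300465 m²;  d cosθ + r = +0.049894 m.
|ω_lever| = |0.087·21.36·+0.049894| / 0.0300465 = 3.0858 rad/s.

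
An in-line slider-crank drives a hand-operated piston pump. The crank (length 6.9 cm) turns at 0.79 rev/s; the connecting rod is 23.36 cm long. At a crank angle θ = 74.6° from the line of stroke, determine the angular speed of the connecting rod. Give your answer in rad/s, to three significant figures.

ω = 4.964 rad/s (converted from 0.79 rev/s).
The rod makes angle φ with the slider axis where L sinφ = r sinθ; differentiating, L cosφ·φ̇ = r ω cosθ.
L cosφ = √(L² − r² sin²θ) = 0.22393 m.
|ω_rod| = r ω |cosθ| / √(L² − r² sin²θ) = 0.069·4.964·0.26556/0.22393 = 0.40617 rad/s.

0.406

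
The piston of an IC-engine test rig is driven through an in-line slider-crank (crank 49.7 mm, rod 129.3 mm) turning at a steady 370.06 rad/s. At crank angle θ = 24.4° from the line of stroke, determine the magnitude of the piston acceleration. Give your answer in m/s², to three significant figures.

ω = 370.1 rad/s
x(θ) = r cosθ + √(L² − r² sin²θ); with ω constant, a = ω²·d²x/dθ².
d²x/dθ² = −r cosθ − r²(cos2θ)/√u − r⁴ sin²2θ/(4u^{3/2}),  u = L² − r² sin²θ = 0.016297 m².
Substituting r = 0.0497 m, L = 0.1293 m, θ = 24.4°: d²x/dθ² = -0.058421 m.
a = ω²·d²x/dθ² = (370.1)²·(-0.058421) = -8000.4 m/s²;  |a| = 8000.4 m/s².

8000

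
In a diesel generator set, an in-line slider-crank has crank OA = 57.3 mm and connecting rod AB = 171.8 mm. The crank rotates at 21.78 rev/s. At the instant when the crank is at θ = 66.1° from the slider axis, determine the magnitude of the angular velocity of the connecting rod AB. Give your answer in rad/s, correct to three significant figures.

19.4

ω = 136.8 rad/s (converted from 21.78 rev/s).
The rod makes angle φ with the slider axis where L sinφ = r sinθ; differentiating, L cosφ·φ̇ = r ω cosθ.
L cosφ = √(L² − r² sin²θ) = 0.16362 m.
|ω_rod| = r ω |cosθ| / √(L² − r² sin²θ) = 0.0573·136.8·0.40514/0.16362 = 19.416 rad/s.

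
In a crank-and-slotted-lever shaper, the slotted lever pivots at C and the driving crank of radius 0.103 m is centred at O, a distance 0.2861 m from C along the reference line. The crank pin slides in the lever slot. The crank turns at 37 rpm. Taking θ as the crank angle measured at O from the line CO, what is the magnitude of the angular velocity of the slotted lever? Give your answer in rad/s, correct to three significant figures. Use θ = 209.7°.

1.41

ω = 3.875 rad/s (from 37 rpm).
Crank pin A relative to C: A = (d + r cosθ, r sinθ); lever angle φ = atan2(r sinθ, d + r cosθ).
Differentiating tanφ: φ̇ = rω(d cosθ + r)/(d² + r² + 2dr cosθ).
d² + r² + 2dr cosθ = |CA|² = 0.041268 m²;  d cosθ + r = -0.14552 m.
|ω_lever| = |0.103·3.875·-0.14552| / 0.041268 = 1.4072 rad/s.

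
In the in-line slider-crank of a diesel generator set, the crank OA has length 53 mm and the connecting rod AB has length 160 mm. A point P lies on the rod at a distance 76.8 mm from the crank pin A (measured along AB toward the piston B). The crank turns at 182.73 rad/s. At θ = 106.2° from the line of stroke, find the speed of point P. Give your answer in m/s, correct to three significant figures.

ω = 182.7 rad/s.  Crank-pin speed |V_A| = rω = 9.6847 m/s, perpendicular to OA.
Rod angle: sinφ = −(r/L) sinθ ⇒ φ = -18.548°; ω_rod = −rω cosθ/√(L²−r²sin²θ) = +17.812 rad/s.
V_P = V_A + ω_rod × AP, with AP = 0.0768 m along the rod.
Components: V_Px = −rω sinθ − a·ω_rod·sinφ = -8.865 m/s;  V_Py = rω cosθ + a·ω_rod·cosφ = -1.405 m/s.
|V_P| = √(V_Px² + V_Py²) = 8.9756 m/s.

8.98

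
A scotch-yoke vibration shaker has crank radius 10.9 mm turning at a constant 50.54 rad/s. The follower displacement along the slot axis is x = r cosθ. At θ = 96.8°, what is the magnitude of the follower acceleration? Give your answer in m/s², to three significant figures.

3.30

ω = 50.54 rad/s
x = r cosθ ⇒ ẍ = −rω² cosθ (ω constant).
|a| = rω²|cosθ| = 0.0109·(50.54)²·|cos 96.8°| = 3.2966 m/s².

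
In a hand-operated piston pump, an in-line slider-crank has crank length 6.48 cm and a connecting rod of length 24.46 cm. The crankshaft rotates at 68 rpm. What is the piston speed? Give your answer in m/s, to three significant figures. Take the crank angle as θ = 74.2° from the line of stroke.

ω = 2π·68/60 = 7.121 rad/s
For an in-line slider-crank, x = r cosθ + √(L² − r² sin²θ), so v = −rω sinθ·[1 + r cosθ/√(L² − r² sin²θ)].
With r = 0.0648 m, L = 0.2446 m, θ = 74.2°: √(L² − r² sin²θ) = 0.23652 m.
v = −0.0648·7.121·0.96222·[1 + 0.0648·0.27228/0.23652] = -0.47712 m/s.
|v| = 0.47712 m/s.

0.477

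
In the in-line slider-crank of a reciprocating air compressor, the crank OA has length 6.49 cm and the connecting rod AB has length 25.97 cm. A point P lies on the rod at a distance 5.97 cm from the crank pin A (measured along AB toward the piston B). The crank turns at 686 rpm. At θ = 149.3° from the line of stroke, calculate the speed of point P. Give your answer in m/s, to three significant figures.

3.83

ω = 71.84 rad/s.  Crank-pin speed |V_A| = rω = 4.6623 m/s, perpendicular to OA.
Rod angle: sinφ = −(r/L) sinθ ⇒ φ = -7.330°; ω_rod = −rω cosθ/√(L²−r²sin²θ) = +15.564 rad/s.
V_P = V_A + ω_rod × AP, with AP = 0.0597 m along the rod.
Components: V_Px = −rω sinθ − a·ω_rod·sinφ = -2.2617 m/s;  V_Py = rω cosθ + a·ω_rod·cosφ = -3.0873 m/s.
|V_P| = √(V_Px² + V_Py²) = 3.8271 m/s.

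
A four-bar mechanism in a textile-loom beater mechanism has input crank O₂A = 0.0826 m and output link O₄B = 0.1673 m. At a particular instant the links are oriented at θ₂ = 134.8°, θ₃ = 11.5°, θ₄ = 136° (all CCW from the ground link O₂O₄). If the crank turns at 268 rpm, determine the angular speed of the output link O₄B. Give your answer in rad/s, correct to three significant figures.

14.1

ω₂ = 28.06 rad/s (from 268 rpm).
Differentiating the loop-closure r₂e^{iθ₂}+r₃e^{iθ₃}=r₁+r₄e^{iθ₄} gives r₂ω₂e^{iθ₂}+r₃ω₃e^{iθ₃}=r₄ω₄e^{iθ₄}.
Eliminating the other unknown: ω₄ = r₂ω₂ sin(θ₂−θ₃) / [r₄ sin(θ₄−θ₃)].
Numerator sine = +0.83581; denominator sine = +0.82413.
Result = 0.0826·28.06·(+0.83581) / (0.1673·(+0.82413)) = +14.053 rad/s; magnitude 14.053 rad/s.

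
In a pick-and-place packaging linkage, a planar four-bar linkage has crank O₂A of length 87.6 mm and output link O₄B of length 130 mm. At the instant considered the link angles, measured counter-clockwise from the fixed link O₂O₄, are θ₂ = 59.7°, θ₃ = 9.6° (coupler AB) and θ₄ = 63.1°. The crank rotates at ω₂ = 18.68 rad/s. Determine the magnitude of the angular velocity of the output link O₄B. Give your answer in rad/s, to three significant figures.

ω₂ = 18.68 rad/s
Differentiating the loop-closure r₂e^{iθ₂}+r₃e^{iθ₃}=r₁+r₄e^{iθ₄} gives r₂ω₂e^{iθ₂}+r₃ω₃e^{iθ₃}=r₄ω₄e^{iθ₄}.
Eliminating the other unknown: ω₄ = r₂ω₂ sin(θ₂−θ₃) / [r₄ sin(θ₄−θ₃)].
Numerator sine = +0.76717; denominator sine = +0.80386.
Result = 0.0876·18.68·(+0.76717) / (0.13·(+0.80386)) = +12.013 rad/s; magnitude 12.013 rad/s.

12.0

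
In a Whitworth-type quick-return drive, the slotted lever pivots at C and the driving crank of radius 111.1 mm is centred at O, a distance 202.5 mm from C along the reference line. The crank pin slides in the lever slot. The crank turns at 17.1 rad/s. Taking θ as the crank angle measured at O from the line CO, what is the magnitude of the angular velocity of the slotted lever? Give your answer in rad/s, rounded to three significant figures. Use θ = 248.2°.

1.86

ω = 17.1 rad/s
Crank pin A relative to C: A = (d + r cosθ, r sinθ); lever angle φ = atan2(r sinθ, d + r cosθ).
Differentiating tanφ: φ̇ = rω(d cosθ + r)/(d² + r² + 2dr cosθ).
d² + r² + 2dr cosθ = |CA|² = 0.0366396 m²;  d cosθ + r = +0.035898 m.
|ω_lever| = |0.1111·17.1·+0.035898| / 0.0366396 = 1.8614 rad/s.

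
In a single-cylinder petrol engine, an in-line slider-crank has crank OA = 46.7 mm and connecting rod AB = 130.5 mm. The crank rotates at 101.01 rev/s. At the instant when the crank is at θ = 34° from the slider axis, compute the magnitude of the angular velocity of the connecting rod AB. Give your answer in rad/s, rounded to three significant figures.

ω = 634.7 rad/s (converted from 101.01 rev/s).
The rod makes angle φ with the slider axis where L sinφ = r sinθ; differentiating, L cosφ·φ̇ = r ω cosθ.
L cosφ = √(L² − r² sin²θ) = 0.12786 m.
|ω_rod| = r ω |cosθ| / √(L² − r² sin²θ) = 0.0467·634.7·0.82904/0.12786 = 192.18 rad/s.

192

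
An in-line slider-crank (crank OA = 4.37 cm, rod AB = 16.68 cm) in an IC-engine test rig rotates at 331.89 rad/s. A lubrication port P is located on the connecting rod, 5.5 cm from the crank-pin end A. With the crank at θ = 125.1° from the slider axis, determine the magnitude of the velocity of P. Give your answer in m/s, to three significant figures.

12.6

ω = 331.9 rad/s.  Crank-pin speed |V_A| = rω = 14.504 m/s, perpendicular to OA.
Rod angle: sinφ = −(r/L) sinθ ⇒ φ = -12.377°; ω_rod = −rω cosθ/√(L²−r²sin²θ) = +51.188 rad/s.
V_P = V_A + ω_rod × AP, with AP = 0.055 m along the rod.
Components: V_Px = −rω sinθ − a·ω_rod·sinφ = -11.263 m/s;  V_Py = rω cosθ + a·ω_rod·cosφ = -5.5898 m/s.
|V_P| = √(V_Px² + V_Py²) = 12.573 m/s.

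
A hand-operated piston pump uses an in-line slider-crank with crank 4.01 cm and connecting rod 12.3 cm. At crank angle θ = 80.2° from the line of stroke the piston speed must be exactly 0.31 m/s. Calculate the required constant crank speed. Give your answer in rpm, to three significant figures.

70.8

For an in-line slider-crank, |v_piston| = rω|sinθ|·[1 + r cosθ/√(L² − r² sin²θ)].
With r = 0.0401 m, L = 0.123 m, θ = 80.2°: the bracketed kinematic factor |dx/dθ| = 0.04183 m.
ω = v/|dx/dθ| = 0.31/0.04183 = 7.4109 rad/s.
N = 60ω/(2π) = 70.769 rpm.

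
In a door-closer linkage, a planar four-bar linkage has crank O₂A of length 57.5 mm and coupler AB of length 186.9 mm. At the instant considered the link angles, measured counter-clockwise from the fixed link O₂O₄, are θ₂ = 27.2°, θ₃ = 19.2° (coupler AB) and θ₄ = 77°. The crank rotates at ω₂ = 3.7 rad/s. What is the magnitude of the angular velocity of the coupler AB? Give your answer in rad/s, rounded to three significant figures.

ω₂ = 3.7 rad/s
Differentiating the loop-closure r₂e^{iθ₂}+r₃e^{iθ₃}=r₁+r₄e^{iθ₄} gives r₂ω₂e^{iθ₂}+r₃ω₃e^{iθ₃}=r₄ω₄e^{iθ₄}.
Eliminating the other unknown: ω₃ = r₂ω₂ sin(θ₄−θ₂) / [r₃ sin(θ₃−θ₄)].
Numerator sine = +0.76380; denominator sine = -0.84619.
Result = 0.0575·3.7·(+0.76380) / (0.1869·(-0.84619)) = -1.0275 rad/s; magnitude 1.0275 rad/s.

1.03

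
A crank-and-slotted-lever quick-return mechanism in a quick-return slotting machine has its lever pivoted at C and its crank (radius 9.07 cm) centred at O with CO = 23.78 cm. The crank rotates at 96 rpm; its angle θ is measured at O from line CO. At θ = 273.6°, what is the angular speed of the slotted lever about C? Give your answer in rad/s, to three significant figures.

ω = 10.05 rad/s (from 96 rpm).
Crank pin A relative to C: A = (d + r cosθ, r sinθ); lever angle φ = atan2(r sinθ, d + r cosθ).
Differentiating tanφ: φ̇ = rω(d cosθ + r)/(d² + r² + 2dr cosθ).
d² + r² + 2dr cosθ = |CA|² = 0.0674839 m²;  d cosθ + r = +0.10563 m.
|ω_lever| = |0.0907·10.05·+0.10563| / 0.0674839 = 1.4273 rad/s.

1.43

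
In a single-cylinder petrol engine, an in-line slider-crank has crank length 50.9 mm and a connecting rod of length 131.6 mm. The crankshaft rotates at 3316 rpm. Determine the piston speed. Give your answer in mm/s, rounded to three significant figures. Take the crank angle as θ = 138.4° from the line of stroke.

ω = 2π·3316/60 = 347.3 rad/s
For an in-line slider-crank, x = r cosθ + √(L² − r² sin²θ), so v = −rω sinθ·[1 + r cosθ/√(L² − r² sin²θ)].
With r = 0.0509 m, L = 0.1316 m, θ = 138.4°: √(L² − r² sin²θ) = 0.12719 m.
v = −0.0509·347.3·0.66393·[1 + 0.0509·-0.74780/0.12719] = -8.2231 m/s.
|v| = 8.2231 m/s = 8223.1 mm/s.

8220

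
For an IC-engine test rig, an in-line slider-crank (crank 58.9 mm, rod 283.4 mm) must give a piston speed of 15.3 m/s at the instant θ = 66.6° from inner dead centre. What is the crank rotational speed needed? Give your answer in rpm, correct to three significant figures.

2490

For an in-line slider-crank, |v_piston| = rω|sinθ|·[1 + r cosθ/√(L² − r² sin²θ)].
With r = 0.0589 m, L = 0.2834 m, θ = 66.6°: the bracketed kinematic factor |dx/dθ| = 0.058601 m.
ω = v/|dx/dθ| = 15.3/0.058601 = 261.09 rad/s.
N = 60ω/(2π) = 2493.2 rpm.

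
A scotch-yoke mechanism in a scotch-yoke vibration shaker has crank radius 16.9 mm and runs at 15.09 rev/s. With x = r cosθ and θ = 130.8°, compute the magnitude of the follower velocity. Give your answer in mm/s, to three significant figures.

ω = 94.81 rad/s (from 15.09 rev/s).
x = r cosθ ⇒ ẋ = −rω sinθ.
|v| = rω|sinθ| = 0.0169·94.81·|sin 130.8°| = 1.213 m/s = 1213 mm/s.

1210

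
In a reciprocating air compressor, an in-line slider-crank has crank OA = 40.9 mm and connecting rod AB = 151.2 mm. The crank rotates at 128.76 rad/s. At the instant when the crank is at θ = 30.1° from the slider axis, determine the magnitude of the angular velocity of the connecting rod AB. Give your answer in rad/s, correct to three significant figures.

30.4

ω = 128.8 rad/s
The rod makes angle φ with the slider axis where L sinφ = r sinθ; differentiating, L cosφ·φ̇ = r ω cosθ.
L cosφ = √(L² − r² sin²θ) = 0.1498 m.
|ω_rod| = r ω |cosθ| / √(L² − r² sin²θ) = 0.0409·128.8·0.86515/0.1498 = 30.414 rad/s.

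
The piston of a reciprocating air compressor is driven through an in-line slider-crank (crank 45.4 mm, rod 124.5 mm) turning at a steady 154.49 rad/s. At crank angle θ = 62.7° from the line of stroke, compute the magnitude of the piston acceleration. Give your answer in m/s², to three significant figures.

ω = 154.5 rad/s
x(θ) = r cosθ + √(L² − r² sin²θ); with ω constant, a = ω²·d²x/dθ².
d²x/dθ² = −r cosθ − r²(cos2θ)/√u − r⁴ sin²2θ/(4u^{3/2}),  u = L² − r² sin²θ = 0.0138727 m².
Substituting r = 0.0454 m, L = 0.1245 m, θ = 62.7°: d²x/dθ² = -0.011117 m.
a = ω²·d²x/dθ² = (154.5)²·(-0.011117) = -265.34 m/s²;  |a| = 265.34 m/s².

265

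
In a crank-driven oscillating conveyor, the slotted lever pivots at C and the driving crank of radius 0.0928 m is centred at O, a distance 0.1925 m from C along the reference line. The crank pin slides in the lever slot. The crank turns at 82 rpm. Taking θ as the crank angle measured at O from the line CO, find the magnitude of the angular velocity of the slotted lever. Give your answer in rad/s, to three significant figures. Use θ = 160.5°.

5.89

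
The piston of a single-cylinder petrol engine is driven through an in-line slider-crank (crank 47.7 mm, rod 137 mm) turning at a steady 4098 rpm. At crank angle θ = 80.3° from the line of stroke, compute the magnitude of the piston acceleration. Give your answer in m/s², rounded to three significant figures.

1580

ω = 2π·4098/60 = 429.1 rad/s
x(θ) = r cosθ + √(L² − r² sin²θ); with ω constant, a = ω²·d²x/dθ².
d²x/dθ² = −r cosθ − r²(cos2θ)/√u − r⁴ sin²2θ/(4u^{3/2}),  u = L² − r² sin²θ = 0.0165583 m².
Substituting r = 0.0477 m, L = 0.137 m, θ = 80.3°: d²x/dθ² = +0.008574 m.
a = ω²·d²x/dθ² = (429.1)²·(+0.008574) = +1579 m/s²;  |a| = 1579 m/s².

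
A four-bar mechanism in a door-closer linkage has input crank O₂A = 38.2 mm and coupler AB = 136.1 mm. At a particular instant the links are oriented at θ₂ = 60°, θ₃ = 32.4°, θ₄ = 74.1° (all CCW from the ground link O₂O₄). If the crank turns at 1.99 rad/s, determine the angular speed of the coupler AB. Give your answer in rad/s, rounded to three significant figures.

ω₂ = 1.99 rad/s
Differentiating the loop-closure r₂e^{iθ₂}+r₃e^{iθ₃}=r₁+r₄e^{iθ₄} gives r₂ω₂e^{iθ₂}+r₃ω₃e^{iθ₃}=r₄ω₄e^{iθ₄}.
Eliminating the other unknown: ω₃ = r₂ω₂ sin(θ₄−θ₂) / [r₃ sin(θ₃−θ₄)].
Numerator sine = +0.24362; denominator sine = -0.66523.
Result = 0.0382·1.99·(+0.24362) / (0.1361·(-0.66523)) = -0.20455 rad/s; magnitude 0.20455 rad/s.

0.205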